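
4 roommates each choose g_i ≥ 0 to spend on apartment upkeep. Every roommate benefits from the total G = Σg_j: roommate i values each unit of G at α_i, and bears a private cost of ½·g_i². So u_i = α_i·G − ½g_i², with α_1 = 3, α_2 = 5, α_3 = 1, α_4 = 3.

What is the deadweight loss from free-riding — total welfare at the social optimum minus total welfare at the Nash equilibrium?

Roommate i's FOC: ∂u_i/∂g_i = α_i − g_i = 0, so g_i* = α_i.
NE contributions = (3, 5, 1, 3); G = 12.
W^NE = (Σα)·G − ½Σα_i² = 12² − ½·44 = 122.
Planner sets g_i = Σα_j = 12 for every i, so G^SO = 4·12 = 48.
W^SO = (Σα)·G^SO − ½·4·(Σα)² = (4/2)·12² = 288.
Deadweight loss = W^SO − W^NE = 166.

166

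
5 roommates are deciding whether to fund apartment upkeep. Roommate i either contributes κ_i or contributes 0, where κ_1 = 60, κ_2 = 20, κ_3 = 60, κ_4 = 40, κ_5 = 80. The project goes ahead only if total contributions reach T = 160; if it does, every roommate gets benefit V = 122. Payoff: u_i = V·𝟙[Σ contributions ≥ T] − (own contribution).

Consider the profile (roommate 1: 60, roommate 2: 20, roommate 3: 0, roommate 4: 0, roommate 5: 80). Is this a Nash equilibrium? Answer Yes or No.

Yes

Total = 160 ≥ 160: provided.
Roommate 1 (pledges 60, payoff 62): dropping to 0 → total 100, payoff 0. No gain.
Roommate 2 (pledges 20, payoff 102): dropping to 0 → total 140, payoff 0. No gain.
Roommate 3 (pledges 0, payoff 122): pledging 60 → total 220, payoff 62. No gain.
Roommate 4 (pledges 0, payoff 122): pledging 40 → total 200, payoff 82. No gain.
Roommate 5 (pledges 80, payoff 42): dropping to 0 → total 80, payoff 0. No gain.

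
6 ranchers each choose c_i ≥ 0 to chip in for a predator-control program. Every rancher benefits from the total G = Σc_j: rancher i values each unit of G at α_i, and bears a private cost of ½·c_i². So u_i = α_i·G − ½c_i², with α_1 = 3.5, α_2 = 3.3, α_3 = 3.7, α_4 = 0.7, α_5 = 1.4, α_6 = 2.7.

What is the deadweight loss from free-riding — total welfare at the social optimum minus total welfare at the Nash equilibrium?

491.465

Rancher i's FOC: ∂u_i/∂c_i = α_i − c_i = 0, so c_i* = α_i.
NE contributions = (3.5, 3.3, 3.7, 0.7, 1.4, 2.7); G = 15.3.
W^NE = (Σα)·G − ½Σα_i² = 15.3² − ½·46.57 = 210.805.
Planner sets c_i = Σα_j = 15.3 for every i, so G^SO = 6·15.3 = 91.8.
W^SO = (Σα)·G^SO − ½·6·(Σα)² = (6/2)·15.3² = 702.27.
Deadweight loss = W^SO − W^NE = 491.465.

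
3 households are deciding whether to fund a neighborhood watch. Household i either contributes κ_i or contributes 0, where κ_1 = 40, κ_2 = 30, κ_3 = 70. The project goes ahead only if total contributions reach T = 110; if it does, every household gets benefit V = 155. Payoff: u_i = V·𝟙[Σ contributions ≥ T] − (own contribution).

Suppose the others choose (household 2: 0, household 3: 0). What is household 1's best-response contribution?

Others' total = 0. Even contributing 40 gives 40 < 110: no benefit either way.
Best response: 0.

0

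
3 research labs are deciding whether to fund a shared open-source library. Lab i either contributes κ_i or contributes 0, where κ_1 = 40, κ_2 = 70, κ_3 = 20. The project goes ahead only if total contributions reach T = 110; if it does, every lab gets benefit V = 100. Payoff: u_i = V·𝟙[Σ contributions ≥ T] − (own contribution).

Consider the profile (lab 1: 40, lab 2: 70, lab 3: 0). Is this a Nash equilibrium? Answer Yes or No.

Yes

Total = 110 ≥ 110: provided.
Lab 1 (pledges 40, payoff 60): dropping to 0 → total 70, payoff 0. No gain.
Lab 2 (pledges 70, payoff 30): dropping to 0 → total 40, payoff 0. No gain.
Lab 3 (pledges 0, payoff 100): pledging 20 → total 130, payoff 80. No gain.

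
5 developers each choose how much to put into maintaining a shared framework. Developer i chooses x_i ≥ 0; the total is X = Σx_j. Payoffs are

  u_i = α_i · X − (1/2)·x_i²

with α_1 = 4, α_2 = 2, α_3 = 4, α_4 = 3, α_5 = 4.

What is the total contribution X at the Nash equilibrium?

Developer i's FOC: ∂u_i/∂x_i = α_i − x_i = 0, so x_i* = α_i.
NE contributions = (4, 2, 4, 3, 4); X = 17.

17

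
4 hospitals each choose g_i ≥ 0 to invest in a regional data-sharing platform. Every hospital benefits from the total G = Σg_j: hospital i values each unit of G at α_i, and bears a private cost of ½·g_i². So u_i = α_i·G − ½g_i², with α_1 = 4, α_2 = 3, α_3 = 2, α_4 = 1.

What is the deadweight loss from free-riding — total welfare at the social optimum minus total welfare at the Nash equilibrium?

Hospital i's FOC: ∂u_i/∂g_i = α_i − g_i = 0, so g_i* = α_i.
NE contributions = (4, 3, 2, 1); G = 10.
W^NE = (Σα)·G − ½Σα_i² = 10² − ½·30 = 85.
Planner sets g_i = Σα_j = 10 for every i, so G^SO = 4·10 = 40.
W^SO = (Σα)·G^SO − ½·4·(Σα)² = (4/2)·10² = 200.
Deadweight loss = W^SO − W^NE = 115.

115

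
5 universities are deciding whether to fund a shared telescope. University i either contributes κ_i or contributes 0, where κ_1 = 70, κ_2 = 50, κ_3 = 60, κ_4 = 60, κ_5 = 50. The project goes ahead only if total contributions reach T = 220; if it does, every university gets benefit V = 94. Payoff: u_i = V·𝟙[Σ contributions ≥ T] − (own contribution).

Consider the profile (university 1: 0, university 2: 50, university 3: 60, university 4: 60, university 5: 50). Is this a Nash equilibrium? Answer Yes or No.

Yes

Total = 220 ≥ 220: provided.
University 1 (pledges 0, payoff 94): pledging 70 → total 290, payoff 24. No gain.
University 2 (pledges 50, payoff 44): dropping to 0 → total 170, payoff 0. No gain.
University 3 (pledges 60, payoff 34): dropping to 0 → total 160, payoff 0. No gain.
University 4 (pledges 60, payoff 34): dropping to 0 → total 160, payoff 0. No gain.
University 5 (pledges 50, payoff 44): dropping to 0 → total 170, payoff 0. No gain.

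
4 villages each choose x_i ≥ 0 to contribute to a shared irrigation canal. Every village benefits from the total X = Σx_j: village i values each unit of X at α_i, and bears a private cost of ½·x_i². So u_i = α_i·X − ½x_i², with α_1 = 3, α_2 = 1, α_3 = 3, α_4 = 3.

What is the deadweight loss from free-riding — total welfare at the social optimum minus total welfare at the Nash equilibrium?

Village i's FOC: ∂u_i/∂x_i = α_i − x_i = 0, so x_i* = α_i.
NE contributions = (3, 1, 3, 3); X = 10.
W^NE = (Σα)·X − ½Σα_i² = 10² − ½·28 = 86.
Planner sets x_i = Σα_j = 10 for every i, so X^SO = 4·10 = 40.
W^SO = (Σα)·X^SO − ½·4·(Σα)² = (4/2)·10² = 200.
Deadweight loss = W^SO − W^NE = 114.

114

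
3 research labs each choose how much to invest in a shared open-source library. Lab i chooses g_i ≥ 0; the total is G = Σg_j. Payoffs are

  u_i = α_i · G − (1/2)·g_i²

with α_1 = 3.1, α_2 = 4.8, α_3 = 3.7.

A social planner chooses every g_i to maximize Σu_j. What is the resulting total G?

34.8

Planner FOC: ∂(Σu_j)/∂g_i = (Σα_j) − g_i = 0, so g_i^SO = Σα_j = 11.6 for every i; G^SO = 34.8.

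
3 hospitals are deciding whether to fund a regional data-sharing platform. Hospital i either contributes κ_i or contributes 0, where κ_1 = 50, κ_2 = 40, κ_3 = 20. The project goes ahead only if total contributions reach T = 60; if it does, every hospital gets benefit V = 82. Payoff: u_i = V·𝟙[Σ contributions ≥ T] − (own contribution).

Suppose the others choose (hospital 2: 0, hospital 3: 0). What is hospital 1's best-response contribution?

0

Others' total = 0. Even contributing 50 gives 50 < 60: no benefit either way.
Best response: 0.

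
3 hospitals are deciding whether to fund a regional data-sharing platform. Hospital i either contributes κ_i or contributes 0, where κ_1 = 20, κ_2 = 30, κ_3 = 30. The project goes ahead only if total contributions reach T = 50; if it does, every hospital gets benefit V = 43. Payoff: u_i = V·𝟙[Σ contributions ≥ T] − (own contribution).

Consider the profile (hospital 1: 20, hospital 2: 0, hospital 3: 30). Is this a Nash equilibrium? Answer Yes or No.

Total = 50 ≥ 50: provided.
Hospital 1 (pledges 20, payoff 23): dropping to 0 → total 30, payoff 0. No gain.
Hospital 2 (pledges 0, payoff 43): pledging 30 → total 80, payoff 13. No gain.
Hospital 3 (pledges 30, payoff 13): dropping to 0 → total 20, payoff 0. No gain.

Yes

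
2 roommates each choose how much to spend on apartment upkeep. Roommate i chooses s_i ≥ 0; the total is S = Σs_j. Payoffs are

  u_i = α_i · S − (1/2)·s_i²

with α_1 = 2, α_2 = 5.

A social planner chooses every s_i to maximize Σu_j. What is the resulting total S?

14

Planner FOC: ∂(Σu_j)/∂s_i = (Σα_j) − s_i = 0, so s_i^SO = Σα_j = 7 for every i; S^SO = 14.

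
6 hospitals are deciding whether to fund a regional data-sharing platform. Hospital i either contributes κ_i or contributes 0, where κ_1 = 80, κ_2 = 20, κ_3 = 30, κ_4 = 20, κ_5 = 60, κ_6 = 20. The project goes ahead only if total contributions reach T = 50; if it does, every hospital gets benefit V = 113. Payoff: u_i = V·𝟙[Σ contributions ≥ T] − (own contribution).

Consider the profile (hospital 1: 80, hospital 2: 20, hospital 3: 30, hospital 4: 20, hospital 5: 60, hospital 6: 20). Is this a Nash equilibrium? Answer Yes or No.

No

Total = 230 ≥ 50: provided.
Hospital 1 (pledges 80, payoff 33): dropping to 0 → total 150, payoff 113. Profitable deviation.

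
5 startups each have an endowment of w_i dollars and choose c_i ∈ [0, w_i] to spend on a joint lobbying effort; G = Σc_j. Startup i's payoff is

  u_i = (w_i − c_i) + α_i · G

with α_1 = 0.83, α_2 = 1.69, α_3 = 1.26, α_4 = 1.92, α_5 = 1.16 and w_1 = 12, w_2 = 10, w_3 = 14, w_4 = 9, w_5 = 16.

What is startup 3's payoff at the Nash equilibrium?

∂u_i/∂c_i = α_i − 1, so startup i contributes w_i if α_i > 1, else 0.
α_i > 1 for i ∈ {2, 3, 4, 5}; NE contributions (0, 10, 14, 9, 16), G = 49.
u_3 = (14 − 14) + 1.26·49 = 61.74.

61.74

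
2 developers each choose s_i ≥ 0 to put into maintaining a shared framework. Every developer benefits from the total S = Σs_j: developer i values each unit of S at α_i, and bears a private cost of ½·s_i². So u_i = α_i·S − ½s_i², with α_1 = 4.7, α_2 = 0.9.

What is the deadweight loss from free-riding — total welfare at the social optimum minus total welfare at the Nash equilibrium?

Developer i's FOC: ∂u_i/∂s_i = α_i − s_i = 0, so s_i* = α_i.
NE contributions = (4.7, 0.9); S = 5.6.
W^NE = (Σα)·S − ½Σα_i² = 5.6² − ½·22.9 = 19.91.
Planner sets s_i = Σα_j = 5.6 for every i, so S^SO = 2·5.6 = 11.2.
W^SO = (Σα)·S^SO − ½·2·(Σα)² = (2/2)·5.6² = 31.36.
Deadweight loss = W^SO − W^NE = 11.45.

11.45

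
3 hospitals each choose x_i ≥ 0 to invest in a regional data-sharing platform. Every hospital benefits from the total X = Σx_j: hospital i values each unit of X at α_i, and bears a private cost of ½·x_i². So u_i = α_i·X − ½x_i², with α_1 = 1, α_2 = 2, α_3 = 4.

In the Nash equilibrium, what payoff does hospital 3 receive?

Hospital i's FOC: ∂u_i/∂x_i = α_i − x_i = 0, so x_i* = α_i.
NE contributions = (1, 2, 4); X = 7.
u_3 = α_3·X − ½·(x_3)² = 4·7 − ½·4² = 20.

20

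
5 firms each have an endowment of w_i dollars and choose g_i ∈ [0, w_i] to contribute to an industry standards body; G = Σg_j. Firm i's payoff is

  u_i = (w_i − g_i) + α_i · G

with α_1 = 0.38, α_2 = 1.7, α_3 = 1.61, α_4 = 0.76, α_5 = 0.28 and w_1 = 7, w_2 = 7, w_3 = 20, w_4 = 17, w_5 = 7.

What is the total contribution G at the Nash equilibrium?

27

∂u_i/∂g_i = α_i − 1, so firm i contributes w_i if α_i > 1, else 0.
α_i > 1 for i ∈ {2, 3}; NE contributions (0, 7, 20, 0, 0), G = 27.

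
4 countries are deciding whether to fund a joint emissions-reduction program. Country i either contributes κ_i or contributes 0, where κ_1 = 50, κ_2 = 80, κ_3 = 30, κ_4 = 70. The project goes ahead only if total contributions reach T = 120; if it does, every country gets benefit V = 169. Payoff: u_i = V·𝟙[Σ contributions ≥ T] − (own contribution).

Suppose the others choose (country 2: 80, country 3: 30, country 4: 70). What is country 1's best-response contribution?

Others' total = 180 ≥ 120; contributing adds cost 50 for no extra benefit.
Best response: 0.

0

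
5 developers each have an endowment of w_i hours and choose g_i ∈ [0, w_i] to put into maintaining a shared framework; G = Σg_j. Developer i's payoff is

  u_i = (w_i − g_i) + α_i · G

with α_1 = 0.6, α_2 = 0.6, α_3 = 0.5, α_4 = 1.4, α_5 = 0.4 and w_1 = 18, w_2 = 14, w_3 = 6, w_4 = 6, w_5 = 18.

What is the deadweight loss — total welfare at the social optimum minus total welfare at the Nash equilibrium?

∂u_i/∂g_i = α_i − 1, so developer i contributes w_i if α_i > 1, else 0.
α_i > 1 for i ∈ {4}; NE contributions (0, 0, 0, 6, 0), G = 6.
W^NE = Σw_i − G^NE + (Σα_i)·G^NE = 62 + 2.5·6 = 77.
Planner: ∂(Σu_j)/∂g_i = Σα_j − 1 = 2.5 > 0, so everyone contributes w_i; G^SO = 62, W^SO = 62 + 2.5·62 = 217.
Deadweight loss = 140.

140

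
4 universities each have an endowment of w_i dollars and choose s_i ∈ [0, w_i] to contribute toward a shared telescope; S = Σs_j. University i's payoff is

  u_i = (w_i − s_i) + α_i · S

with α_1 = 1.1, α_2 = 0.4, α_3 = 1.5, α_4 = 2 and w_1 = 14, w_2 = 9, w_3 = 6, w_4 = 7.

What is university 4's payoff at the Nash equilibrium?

∂u_i/∂s_i = α_i − 1, so university i contributes w_i if α_i > 1, else 0.
α_i > 1 for i ∈ {1, 3, 4}; NE contributions (14, 0, 6, 7), S = 27.
u_4 = (7 − 7) + 2·27 = 54.

54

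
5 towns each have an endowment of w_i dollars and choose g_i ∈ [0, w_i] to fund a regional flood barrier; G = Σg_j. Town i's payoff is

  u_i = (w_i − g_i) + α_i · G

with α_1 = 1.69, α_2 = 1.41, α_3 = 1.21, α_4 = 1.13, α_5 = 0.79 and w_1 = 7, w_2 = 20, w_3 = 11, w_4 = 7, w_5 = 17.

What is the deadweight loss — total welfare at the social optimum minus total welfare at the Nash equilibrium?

88.91

∂u_i/∂g_i = α_i − 1, so town i contributes w_i if α_i > 1, else 0.
α_i > 1 for i ∈ {1, 2, 3, 4}; NE contributions (7, 20, 11, 7, 0), G = 45.
W^NE = Σw_i − G^NE + (Σα_i)·G^NE = 62 + 5.23·45 = 297.35.
Planner: ∂(Σu_j)/∂g_i = Σα_j − 1 = 5.23 > 0, so everyone contributes w_i; G^SO = 62, W^SO = 62 + 5.23·62 = 386.26.
Deadweight loss = 88.91.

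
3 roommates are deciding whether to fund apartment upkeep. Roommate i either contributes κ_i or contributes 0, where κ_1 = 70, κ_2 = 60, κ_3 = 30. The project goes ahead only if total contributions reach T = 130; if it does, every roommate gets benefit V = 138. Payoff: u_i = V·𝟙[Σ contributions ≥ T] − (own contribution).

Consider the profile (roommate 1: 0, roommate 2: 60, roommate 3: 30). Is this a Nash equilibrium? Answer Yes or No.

Total = 90 < 130: not provided.
Roommate 1 (pledges 0, payoff 0): pledging 70 → total 160, payoff 68. Profitable deviation.

No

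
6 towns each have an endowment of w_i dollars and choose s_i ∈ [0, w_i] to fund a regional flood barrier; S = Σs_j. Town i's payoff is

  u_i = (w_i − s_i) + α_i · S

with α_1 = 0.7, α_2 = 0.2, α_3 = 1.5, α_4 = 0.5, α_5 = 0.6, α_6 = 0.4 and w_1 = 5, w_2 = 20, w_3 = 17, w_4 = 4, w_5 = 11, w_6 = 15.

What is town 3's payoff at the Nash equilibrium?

∂u_i/∂s_i = α_i − 1, so town i contributes w_i if α_i > 1, else 0.
α_i > 1 for i ∈ {3}; NE contributions (0, 0, 17, 0, 0, 0), S = 17.
u_3 = (17 − 17) + 1.5·17 = 25.5.

25.5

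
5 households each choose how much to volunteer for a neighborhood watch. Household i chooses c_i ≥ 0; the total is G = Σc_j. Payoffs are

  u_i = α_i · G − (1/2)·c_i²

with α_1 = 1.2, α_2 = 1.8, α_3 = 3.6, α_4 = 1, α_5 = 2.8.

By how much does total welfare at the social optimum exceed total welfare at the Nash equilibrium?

Household i's FOC: ∂u_i/∂c_i = α_i − c_i = 0, so c_i* = α_i.
NE contributions = (1.2, 1.8, 3.6, 1, 2.8); G = 10.4.
W^NE = (Σα)·G − ½Σα_i² = 10.4² − ½·26.48 = 94.92.
Planner sets c_i = Σα_j = 10.4 for every i, so G^SO = 5·10.4 = 52.
W^SO = (Σα)·G^SO − ½·5·(Σα)² = (5/2)·10.4² = 270.4.
Deadweight loss = W^SO − W^NE = 175.48.

175.48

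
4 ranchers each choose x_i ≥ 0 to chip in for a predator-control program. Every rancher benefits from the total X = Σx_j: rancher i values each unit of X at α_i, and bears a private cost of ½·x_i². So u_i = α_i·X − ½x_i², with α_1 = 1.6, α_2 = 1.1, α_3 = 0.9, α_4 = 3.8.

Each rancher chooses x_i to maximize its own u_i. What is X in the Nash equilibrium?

7.4

Rancher i's FOC: ∂u_i/∂x_i = α_i − x_i = 0, so x_i* = α_i.
NE contributions = (1.6, 1.1, 0.9, 3.8); X = 7.4.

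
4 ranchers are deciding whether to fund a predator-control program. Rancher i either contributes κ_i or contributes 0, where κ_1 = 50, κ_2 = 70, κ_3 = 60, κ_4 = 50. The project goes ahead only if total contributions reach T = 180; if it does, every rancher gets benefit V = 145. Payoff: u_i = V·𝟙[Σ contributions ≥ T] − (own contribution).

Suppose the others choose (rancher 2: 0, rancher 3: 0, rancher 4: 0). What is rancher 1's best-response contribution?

0

Others' total = 0. Even contributing 50 gives 50 < 180: no benefit either way.
Best response: 0.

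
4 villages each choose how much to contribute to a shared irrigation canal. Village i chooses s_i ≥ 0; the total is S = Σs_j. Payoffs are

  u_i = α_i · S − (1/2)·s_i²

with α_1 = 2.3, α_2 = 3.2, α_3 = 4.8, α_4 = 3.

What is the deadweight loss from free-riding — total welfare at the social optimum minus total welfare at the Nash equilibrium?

200.675

Village i's FOC: ∂u_i/∂s_i = α_i − s_i = 0, so s_i* = α_i.
NE contributions = (2.3, 3.2, 4.8, 3); S = 13.3.
W^NE = (Σα)·S − ½Σα_i² = 13.3² − ½·47.57 = 153.105.
Planner sets s_i = Σα_j = 13.3 for every i, so S^SO = 4·13.3 = 53.2.
W^SO = (Σα)·S^SO − ½·4·(Σα)² = (4/2)·13.3² = 353.78.
Deadweight loss = W^SO − W^NE = 200.675.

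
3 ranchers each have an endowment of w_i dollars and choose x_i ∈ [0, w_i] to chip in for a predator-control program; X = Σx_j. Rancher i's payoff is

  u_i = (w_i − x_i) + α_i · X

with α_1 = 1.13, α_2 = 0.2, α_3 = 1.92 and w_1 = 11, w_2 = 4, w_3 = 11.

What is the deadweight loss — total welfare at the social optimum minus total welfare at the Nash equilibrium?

9

∂u_i/∂x_i = α_i − 1, so rancher i contributes w_i if α_i > 1, else 0.
α_i > 1 for i ∈ {1, 3}; NE contributions (11, 0, 11), X = 22.
W^NE = Σw_i − X^NE + (Σα_i)·X^NE = 26 + 2.25·22 = 75.5.
Planner: ∂(Σu_j)/∂x_i = Σα_j − 1 = 2.25 > 0, so everyone contributes w_i; X^SO = 26, W^SO = 26 + 2.25·26 = 84.5.
Deadweight loss = 9.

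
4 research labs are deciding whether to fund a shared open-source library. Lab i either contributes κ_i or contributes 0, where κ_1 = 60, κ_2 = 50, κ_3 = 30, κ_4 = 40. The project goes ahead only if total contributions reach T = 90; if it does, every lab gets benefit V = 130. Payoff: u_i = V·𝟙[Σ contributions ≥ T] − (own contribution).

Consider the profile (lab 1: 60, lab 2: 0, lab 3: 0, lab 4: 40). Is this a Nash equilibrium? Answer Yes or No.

Total = 100 ≥ 90: provided.
Lab 1 (pledges 60, payoff 70): dropping to 0 → total 40, payoff 0. No gain.
Lab 2 (pledges 0, payoff 130): pledging 50 → total 150, payoff 80. No gain.
Lab 3 (pledges 0, payoff 130): pledging 30 → total 130, payoff 100. No gain.
Lab 4 (pledges 40, payoff 90): dropping to 0 → total 60, payoff 0. No gain.

Yes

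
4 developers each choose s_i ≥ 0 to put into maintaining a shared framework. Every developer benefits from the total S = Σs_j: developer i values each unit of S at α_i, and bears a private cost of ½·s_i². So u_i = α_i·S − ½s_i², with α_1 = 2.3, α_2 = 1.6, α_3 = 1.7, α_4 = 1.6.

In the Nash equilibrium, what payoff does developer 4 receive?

10.24

Developer i's FOC: ∂u_i/∂s_i = α_i − s_i = 0, so s_i* = α_i.
NE contributions = (2.3, 1.6, 1.7, 1.6); S = 7.2.
u_4 = α_4·S − ½·(s_4)² = 1.6·7.2 − ½·1.6² = 10.24.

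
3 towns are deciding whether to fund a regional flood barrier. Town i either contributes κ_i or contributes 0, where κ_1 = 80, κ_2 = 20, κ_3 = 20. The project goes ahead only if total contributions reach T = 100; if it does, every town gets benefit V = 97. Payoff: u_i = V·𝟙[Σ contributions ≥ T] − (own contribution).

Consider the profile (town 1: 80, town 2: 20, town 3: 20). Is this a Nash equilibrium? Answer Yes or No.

No

Total = 120 ≥ 100: provided.
Town 1 (pledges 80, payoff 17): dropping to 0 → total 40, payoff 0. No gain.
Town 2 (pledges 20, payoff 77): dropping to 0 → total 100, payoff 97. Profitable deviation.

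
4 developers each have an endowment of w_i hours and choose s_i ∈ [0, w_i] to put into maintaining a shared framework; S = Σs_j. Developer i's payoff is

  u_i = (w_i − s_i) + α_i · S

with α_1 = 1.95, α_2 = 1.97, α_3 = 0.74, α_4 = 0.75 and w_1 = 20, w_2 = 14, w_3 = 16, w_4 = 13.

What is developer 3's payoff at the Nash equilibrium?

∂u_i/∂s_i = α_i − 1, so developer i contributes w_i if α_i > 1, else 0.
α_i > 1 for i ∈ {1, 2}; NE contributions (20, 14, 0, 0), S = 34.
u_3 = (16 − 0) + 0.74·34 = 41.16.

41.16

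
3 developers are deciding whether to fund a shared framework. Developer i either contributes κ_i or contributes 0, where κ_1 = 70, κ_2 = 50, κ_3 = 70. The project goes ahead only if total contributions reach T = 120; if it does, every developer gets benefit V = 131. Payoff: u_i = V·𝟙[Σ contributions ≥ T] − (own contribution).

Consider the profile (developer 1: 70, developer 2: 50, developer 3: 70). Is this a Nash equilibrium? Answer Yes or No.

No

Total = 190 ≥ 120: provided.
Developer 1 (pledges 70, payoff 61): dropping to 0 → total 120, payoff 131. Profitable deviation.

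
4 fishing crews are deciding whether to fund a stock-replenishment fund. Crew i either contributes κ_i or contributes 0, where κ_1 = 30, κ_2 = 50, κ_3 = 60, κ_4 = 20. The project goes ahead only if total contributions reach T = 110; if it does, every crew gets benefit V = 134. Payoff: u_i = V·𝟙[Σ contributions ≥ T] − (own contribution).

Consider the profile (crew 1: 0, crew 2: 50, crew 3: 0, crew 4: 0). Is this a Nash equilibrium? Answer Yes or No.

Total = 50 < 110: not provided.
Crew 1 (pledges 0, payoff 0): pledging 30 → total 80, payoff -30. No gain.
Crew 2 (pledges 50, payoff -50): dropping to 0 → total 0, payoff 0. Profitable deviation.

No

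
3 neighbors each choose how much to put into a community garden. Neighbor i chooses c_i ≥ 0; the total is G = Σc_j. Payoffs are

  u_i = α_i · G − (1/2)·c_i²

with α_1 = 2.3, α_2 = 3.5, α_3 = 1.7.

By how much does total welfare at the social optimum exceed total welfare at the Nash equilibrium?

38.34

Neighbor i's FOC: ∂u_i/∂c_i = α_i − c_i = 0, so c_i* = α_i.
NE contributions = (2.3, 3.5, 1.7); G = 7.5.
W^NE = (Σα)·G − ½Σα_i² = 7.5² − ½·20.43 = 46.035.
Planner sets c_i = Σα_j = 7.5 for every i, so G^SO = 3·7.5 = 22.5.
W^SO = (Σα)·G^SO − ½·3·(Σα)² = (3/2)·7.5² = 84.375.
Deadweight loss = W^SO − W^NE = 38.34.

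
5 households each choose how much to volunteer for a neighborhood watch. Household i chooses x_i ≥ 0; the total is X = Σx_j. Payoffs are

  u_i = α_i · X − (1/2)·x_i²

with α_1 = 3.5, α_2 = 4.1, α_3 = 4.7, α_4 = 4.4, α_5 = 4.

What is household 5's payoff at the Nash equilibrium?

Household i's FOC: ∂u_i/∂x_i = α_i − x_i = 0, so x_i* = α_i.
NE contributions = (3.5, 4.1, 4.7, 4.4, 4); X = 20.7.
u_5 = α_5·X − ½·(x_5)² = 4·20.7 − ½·4² = 74.8.

74.8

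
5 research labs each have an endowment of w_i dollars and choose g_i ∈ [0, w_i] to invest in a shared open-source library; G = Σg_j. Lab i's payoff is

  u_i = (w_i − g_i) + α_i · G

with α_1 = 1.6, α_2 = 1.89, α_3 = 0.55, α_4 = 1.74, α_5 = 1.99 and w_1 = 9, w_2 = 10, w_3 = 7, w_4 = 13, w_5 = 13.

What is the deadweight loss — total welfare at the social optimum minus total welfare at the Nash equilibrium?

47.39

∂u_i/∂g_i = α_i − 1, so lab i contributes w_i if α_i > 1, else 0.
α_i > 1 for i ∈ {1, 2, 4, 5}; NE contributions (9, 10, 0, 13, 13), G = 45.
W^NE = Σw_i − G^NE + (Σα_i)·G^NE = 52 + 6.77·45 = 356.65.
Planner: ∂(Σu_j)/∂g_i = Σα_j − 1 = 6.77 > 0, so everyone contributes w_i; G^SO = 52, W^SO = 52 + 6.77·52 = 404.04.
Deadweight loss = 47.39.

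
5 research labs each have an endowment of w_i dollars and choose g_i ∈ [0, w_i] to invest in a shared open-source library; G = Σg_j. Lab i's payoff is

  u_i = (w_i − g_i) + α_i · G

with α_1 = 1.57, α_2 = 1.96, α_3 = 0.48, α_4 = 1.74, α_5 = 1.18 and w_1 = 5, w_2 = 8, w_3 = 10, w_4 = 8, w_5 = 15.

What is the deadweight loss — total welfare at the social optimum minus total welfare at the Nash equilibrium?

∂u_i/∂g_i = α_i − 1, so lab i contributes w_i if α_i > 1, else 0.
α_i > 1 for i ∈ {1, 2, 4, 5}; NE contributions (5, 8, 0, 8, 15), G = 36.
W^NE = Σw_i − G^NE + (Σα_i)·G^NE = 46 + 5.93·36 = 259.48.
Planner: ∂(Σu_j)/∂g_i = Σα_j − 1 = 5.93 > 0, so everyone contributes w_i; G^SO = 46, W^SO = 46 + 5.93·46 = 318.78.
Deadweight loss = 59.3.

59.3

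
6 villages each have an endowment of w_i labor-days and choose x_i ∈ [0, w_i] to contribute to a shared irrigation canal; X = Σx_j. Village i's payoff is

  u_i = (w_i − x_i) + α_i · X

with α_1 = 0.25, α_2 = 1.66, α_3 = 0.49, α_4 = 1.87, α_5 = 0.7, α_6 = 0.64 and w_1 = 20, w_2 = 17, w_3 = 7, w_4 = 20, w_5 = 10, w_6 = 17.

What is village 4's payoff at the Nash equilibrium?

69.19

∂u_i/∂x_i = α_i − 1, so village i contributes w_i if α_i > 1, else 0.
α_i > 1 for i ∈ {2, 4}; NE contributions (0, 17, 0, 20, 0, 0), X = 37.
u_4 = (20 − 20) + 1.87·37 = 69.19.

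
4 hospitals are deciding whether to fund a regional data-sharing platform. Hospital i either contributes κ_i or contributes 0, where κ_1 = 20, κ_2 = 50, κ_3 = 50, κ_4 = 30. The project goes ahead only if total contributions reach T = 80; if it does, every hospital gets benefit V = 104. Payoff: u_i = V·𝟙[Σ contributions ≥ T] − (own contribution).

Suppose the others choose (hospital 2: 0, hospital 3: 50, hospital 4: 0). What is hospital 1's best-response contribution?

Others' total = 50. Even contributing 20 gives 70 < 80: no benefit either way.
Best response: 0.

0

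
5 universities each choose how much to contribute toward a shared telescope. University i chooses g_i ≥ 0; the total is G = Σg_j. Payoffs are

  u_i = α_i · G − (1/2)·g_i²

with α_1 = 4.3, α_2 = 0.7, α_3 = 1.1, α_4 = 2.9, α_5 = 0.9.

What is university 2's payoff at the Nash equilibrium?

University i's FOC: ∂u_i/∂g_i = α_i − g_i = 0, so g_i* = α_i.
NE contributions = (4.3, 0.7, 1.1, 2.9, 0.9); G = 9.9.
u_2 = α_2·G − ½·(g_2)² = 0.7·9.9 − ½·0.7² = 6.685.

6.685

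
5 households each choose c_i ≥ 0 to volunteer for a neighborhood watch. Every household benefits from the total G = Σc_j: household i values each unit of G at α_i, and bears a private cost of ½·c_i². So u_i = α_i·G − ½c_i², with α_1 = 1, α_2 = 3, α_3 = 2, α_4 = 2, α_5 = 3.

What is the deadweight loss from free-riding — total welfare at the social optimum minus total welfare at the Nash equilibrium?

Household i's FOC: ∂u_i/∂c_i = α_i − c_i = 0, so c_i* = α_i.
NE contributions = (1, 3, 2, 2, 3); G = 11.
W^NE = (Σα)·G − ½Σα_i² = 11² − ½·27 = 107.5.
Planner sets c_i = Σα_j = 11 for every i, so G^SO = 5·11 = 55.
W^SO = (Σα)·G^SO − ½·5·(Σα)² = (5/2)·11² = 302.5.
Deadweight loss = W^SO − W^NE = 195.

195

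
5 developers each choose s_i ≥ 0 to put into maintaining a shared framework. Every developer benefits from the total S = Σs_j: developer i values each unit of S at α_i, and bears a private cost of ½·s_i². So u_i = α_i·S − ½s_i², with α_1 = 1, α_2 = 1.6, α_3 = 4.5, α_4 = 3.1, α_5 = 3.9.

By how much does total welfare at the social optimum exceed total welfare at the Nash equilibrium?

Developer i's FOC: ∂u_i/∂s_i = α_i − s_i = 0, so s_i* = α_i.
NE contributions = (1, 1.6, 4.5, 3.1, 3.9); S = 14.1.
W^NE = (Σα)·S − ½Σα_i² = 14.1² − ½·48.63 = 174.495.
Planner sets s_i = Σα_j = 14.1 for every i, so S^SO = 5·14.1 = 70.5.
W^SO = (Σα)·S^SO − ½·5·(Σα)² = (5/2)·14.1² = 497.025.
Deadweight loss = W^SO − W^NE = 322.53.

322.53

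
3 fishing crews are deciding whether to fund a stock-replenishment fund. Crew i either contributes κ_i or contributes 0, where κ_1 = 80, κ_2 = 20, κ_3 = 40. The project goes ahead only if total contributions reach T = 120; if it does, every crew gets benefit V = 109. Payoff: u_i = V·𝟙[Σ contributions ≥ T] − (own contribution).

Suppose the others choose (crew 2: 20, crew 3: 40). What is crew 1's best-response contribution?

80

Others' total = 60. Contributing 80 brings total to 140 ≥ 120: gain V − κ_1 = 29.
Best response: 80.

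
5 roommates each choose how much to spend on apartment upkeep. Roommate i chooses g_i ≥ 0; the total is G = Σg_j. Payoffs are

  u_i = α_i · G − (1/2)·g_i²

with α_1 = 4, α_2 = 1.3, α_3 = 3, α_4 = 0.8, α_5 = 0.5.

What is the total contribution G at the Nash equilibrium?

9.6

Roommate i's FOC: ∂u_i/∂g_i = α_i − g_i = 0, so g_i* = α_i.
NE contributions = (4, 1.3, 3, 0.8, 0.5); G = 9.6.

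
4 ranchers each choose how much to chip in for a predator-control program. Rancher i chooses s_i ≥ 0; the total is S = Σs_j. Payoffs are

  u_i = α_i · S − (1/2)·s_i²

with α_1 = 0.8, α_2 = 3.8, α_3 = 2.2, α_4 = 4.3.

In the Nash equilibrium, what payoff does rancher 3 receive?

22

Rancher i's FOC: ∂u_i/∂s_i = α_i − s_i = 0, so s_i* = α_i.
NE contributions = (0.8, 3.8, 2.2, 4.3); S = 11.1.
u_3 = α_3·S − ½·(s_3)² = 2.2·11.1 − ½·2.2² = 22.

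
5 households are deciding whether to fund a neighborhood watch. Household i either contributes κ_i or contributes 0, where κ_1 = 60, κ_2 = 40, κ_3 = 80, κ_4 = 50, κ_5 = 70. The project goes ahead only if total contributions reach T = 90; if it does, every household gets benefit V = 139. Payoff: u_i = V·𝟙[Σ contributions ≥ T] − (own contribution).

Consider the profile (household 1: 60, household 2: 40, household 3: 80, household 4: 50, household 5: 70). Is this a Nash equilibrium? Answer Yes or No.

Total = 300 ≥ 90: provided.
Household 1 (pledges 60, payoff 79): dropping to 0 → total 240, payoff 139. Profitable deviation.

No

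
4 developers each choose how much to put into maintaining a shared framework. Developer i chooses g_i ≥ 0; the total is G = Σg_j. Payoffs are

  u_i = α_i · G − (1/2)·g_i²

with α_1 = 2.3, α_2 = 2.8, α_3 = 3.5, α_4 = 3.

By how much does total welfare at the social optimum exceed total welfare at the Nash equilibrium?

Developer i's FOC: ∂u_i/∂g_i = α_i − g_i = 0, so g_i* = α_i.
NE contributions = (2.3, 2.8, 3.5, 3); G = 11.6.
W^NE = (Σα)·G − ½Σα_i² = 11.6² − ½·34.38 = 117.37.
Planner sets g_i = Σα_j = 11.6 for every i, so G^SO = 4·11.6 = 46.4.
W^SO = (Σα)·G^SO − ½·4·(Σα)² = (4/2)·11.6² = 269.12.
Deadweight loss = W^SO − W^NE = 151.75.

151.75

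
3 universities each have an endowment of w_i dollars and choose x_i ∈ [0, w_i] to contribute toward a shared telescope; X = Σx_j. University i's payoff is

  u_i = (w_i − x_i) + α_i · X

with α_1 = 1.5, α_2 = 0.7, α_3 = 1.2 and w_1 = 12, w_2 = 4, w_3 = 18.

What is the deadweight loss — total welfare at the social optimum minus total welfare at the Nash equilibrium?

∂u_i/∂x_i = α_i − 1, so university i contributes w_i if α_i > 1, else 0.
α_i > 1 for i ∈ {1, 3}; NE contributions (12, 0, 18), X = 30.
W^NE = Σw_i − X^NE + (Σα_i)·X^NE = 34 + 2.4·30 = 106.
Planner: ∂(Σu_j)/∂x_i = Σα_j − 1 = 2.4 > 0, so everyone contributes w_i; X^SO = 34, W^SO = 34 + 2.4·34 = 115.6.
Deadweight loss = 9.6.

9.6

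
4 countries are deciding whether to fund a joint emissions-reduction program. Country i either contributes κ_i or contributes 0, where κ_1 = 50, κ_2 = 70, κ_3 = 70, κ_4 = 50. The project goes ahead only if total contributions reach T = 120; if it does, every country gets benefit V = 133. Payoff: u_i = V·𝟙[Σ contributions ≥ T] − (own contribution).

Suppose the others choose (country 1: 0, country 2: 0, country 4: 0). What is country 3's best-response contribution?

0

Others' total = 0. Even contributing 70 gives 70 < 120: no benefit either way.
Best response: 0.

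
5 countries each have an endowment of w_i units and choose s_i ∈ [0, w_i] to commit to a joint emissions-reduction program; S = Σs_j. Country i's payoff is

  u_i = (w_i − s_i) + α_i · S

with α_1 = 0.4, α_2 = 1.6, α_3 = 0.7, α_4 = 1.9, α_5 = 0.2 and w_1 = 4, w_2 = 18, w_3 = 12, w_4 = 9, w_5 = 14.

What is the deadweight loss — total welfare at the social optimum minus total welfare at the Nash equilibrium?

114

∂u_i/∂s_i = α_i − 1, so country i contributes w_i if α_i > 1, else 0.
α_i > 1 for i ∈ {2, 4}; NE contributions (0, 18, 0, 9, 0), S = 27.
W^NE = Σw_i − S^NE + (Σα_i)·S^NE = 57 + 3.8·27 = 159.6.
Planner: ∂(Σu_j)/∂s_i = Σα_j − 1 = 3.8 > 0, so everyone contributes w_i; S^SO = 57, W^SO = 57 + 3.8·57 = 273.6.
Deadweight loss = 114.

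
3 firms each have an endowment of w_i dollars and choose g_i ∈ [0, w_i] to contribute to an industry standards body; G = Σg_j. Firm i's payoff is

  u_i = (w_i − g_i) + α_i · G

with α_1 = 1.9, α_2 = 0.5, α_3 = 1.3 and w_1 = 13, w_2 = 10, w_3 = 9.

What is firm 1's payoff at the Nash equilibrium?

41.8

∂u_i/∂g_i = α_i − 1, so firm i contributes w_i if α_i > 1, else 0.
α_i > 1 for i ∈ {1, 3}; NE contributions (13, 0, 9), G = 22.
u_1 = (13 − 13) + 1.9·22 = 41.8.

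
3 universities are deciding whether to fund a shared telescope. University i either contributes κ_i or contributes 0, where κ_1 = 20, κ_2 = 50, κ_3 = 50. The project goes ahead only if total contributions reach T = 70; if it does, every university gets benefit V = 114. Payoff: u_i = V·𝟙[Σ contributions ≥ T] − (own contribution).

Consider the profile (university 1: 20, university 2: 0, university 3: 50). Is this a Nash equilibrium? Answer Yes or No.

Yes

Total = 70 ≥ 70: provided.
University 1 (pledges 20, payoff 94): dropping to 0 → total 50, payoff 0. No gain.
University 2 (pledges 0, payoff 114): pledging 50 → total 120, payoff 64. No gain.
University 3 (pledges 50, payoff 64): dropping to 0 → total 20, payoff 0. No gain.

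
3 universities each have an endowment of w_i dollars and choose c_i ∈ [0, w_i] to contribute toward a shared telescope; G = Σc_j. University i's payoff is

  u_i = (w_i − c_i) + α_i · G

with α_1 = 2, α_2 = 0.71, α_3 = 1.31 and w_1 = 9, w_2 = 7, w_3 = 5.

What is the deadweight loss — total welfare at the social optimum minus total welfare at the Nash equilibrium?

∂u_i/∂c_i = α_i − 1, so university i contributes w_i if α_i > 1, else 0.
α_i > 1 for i ∈ {1, 3}; NE contributions (9, 0, 5), G = 14.
W^NE = Σw_i − G^NE + (Σα_i)·G^NE = 21 + 3.02·14 = 63.28.
Planner: ∂(Σu_j)/∂c_i = Σα_j − 1 = 3.02 > 0, so everyone contributes w_i; G^SO = 21, W^SO = 21 + 3.02·21 = 84.42.
Deadweight loss = 21.14.

21.14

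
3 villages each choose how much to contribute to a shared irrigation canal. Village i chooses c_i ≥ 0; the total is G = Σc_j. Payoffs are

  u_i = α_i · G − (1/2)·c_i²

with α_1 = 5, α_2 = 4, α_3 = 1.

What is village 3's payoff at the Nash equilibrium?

9.5

Village i's FOC: ∂u_i/∂c_i = α_i − c_i = 0, so c_i* = α_i.
NE contributions = (5, 4, 1); G = 10.
u_3 = α_3·G − ½·(c_3)² = 1·10 − ½·1² = 9.5.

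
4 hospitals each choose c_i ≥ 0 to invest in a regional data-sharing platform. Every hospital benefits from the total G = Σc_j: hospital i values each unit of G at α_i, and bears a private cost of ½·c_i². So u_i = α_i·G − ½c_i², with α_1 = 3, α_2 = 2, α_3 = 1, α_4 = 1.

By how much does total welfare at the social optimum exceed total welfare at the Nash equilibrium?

56.5

Hospital i's FOC: ∂u_i/∂c_i = α_i − c_i = 0, so c_i* = α_i.
NE contributions = (3, 2, 1, 1); G = 7.
W^NE = (Σα)·G − ½Σα_i² = 7² − ½·15 = 41.5.
Planner sets c_i = Σα_j = 7 for every i, so G^SO = 4·7 = 28.
W^SO = (Σα)·G^SO − ½·4·(Σα)² = (4/2)·7² = 98.
Deadweight loss = W^SO − W^NE = 56.5.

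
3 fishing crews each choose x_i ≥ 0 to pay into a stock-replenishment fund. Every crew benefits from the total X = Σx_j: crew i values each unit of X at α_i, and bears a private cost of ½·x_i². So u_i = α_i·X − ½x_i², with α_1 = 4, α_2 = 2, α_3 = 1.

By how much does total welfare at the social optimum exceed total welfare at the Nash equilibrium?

Crew i's FOC: ∂u_i/∂x_i = α_i − x_i = 0, so x_i* = α_i.
NE contributions = (4, 2, 1); X = 7.
W^NE = (Σα)·X − ½Σα_i² = 7² − ½·21 = 38.5.
Planner sets x_i = Σα_j = 7 for every i, so X^SO = 3·7 = 21.
W^SO = (Σα)·X^SO − ½·3·(Σα)² = (3/2)·7² = 73.5.
Deadweight loss = W^SO − W^NE = 35.

35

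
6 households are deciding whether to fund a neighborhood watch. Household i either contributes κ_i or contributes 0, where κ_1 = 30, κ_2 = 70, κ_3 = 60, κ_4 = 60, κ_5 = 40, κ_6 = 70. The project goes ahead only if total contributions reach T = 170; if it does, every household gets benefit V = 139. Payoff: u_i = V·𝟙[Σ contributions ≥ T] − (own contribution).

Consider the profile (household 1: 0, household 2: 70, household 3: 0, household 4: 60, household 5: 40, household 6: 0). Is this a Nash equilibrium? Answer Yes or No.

Total = 170 ≥ 170: provided.
Household 1 (pledges 0, payoff 139): pledging 30 → total 200, payoff 109. No gain.
Household 2 (pledges 70, payoff 69): dropping to 0 → total 100, payoff 0. No gain.
Household 3 (pledges 0, payoff 139): pledging 60 → total 230, payoff 79. No gain.
Household 4 (pledges 60, payoff 79): dropping to 0 → total 110, payoff 0. No gain.
Household 5 (pledges 40, payoff 99): dropping to 0 → total 130, payoff 0. No gain.
Household 6 (pledges 0, payoff 139): pledging 70 → total 240, payoff 69. No gain.

Yes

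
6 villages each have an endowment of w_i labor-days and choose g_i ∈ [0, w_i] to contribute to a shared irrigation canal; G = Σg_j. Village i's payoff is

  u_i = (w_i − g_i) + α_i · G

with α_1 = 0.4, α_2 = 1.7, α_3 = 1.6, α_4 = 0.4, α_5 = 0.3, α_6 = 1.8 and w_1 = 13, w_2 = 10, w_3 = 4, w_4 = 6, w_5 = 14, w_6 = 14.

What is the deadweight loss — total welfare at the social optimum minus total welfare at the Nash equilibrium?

∂u_i/∂g_i = α_i − 1, so village i contributes w_i if α_i > 1, else 0.
α_i > 1 for i ∈ {2, 3, 6}; NE contributions (0, 10, 4, 0, 0, 14), G = 28.
W^NE = Σw_i − G^NE + (Σα_i)·G^NE = 61 + 5.2·28 = 206.6.
Planner: ∂(Σu_j)/∂g_i = Σα_j − 1 = 5.2 > 0, so everyone contributes w_i; G^SO = 61, W^SO = 61 + 5.2·61 = 378.2.
Deadweight loss = 171.6.

171.6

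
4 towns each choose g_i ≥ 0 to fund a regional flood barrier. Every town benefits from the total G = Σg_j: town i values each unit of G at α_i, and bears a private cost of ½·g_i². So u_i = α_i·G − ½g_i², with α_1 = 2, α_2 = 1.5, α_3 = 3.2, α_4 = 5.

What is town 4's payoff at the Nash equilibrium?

Town i's FOC: ∂u_i/∂g_i = α_i − g_i = 0, so g_i* = α_i.
NE contributions = (2, 1.5, 3.2, 5); G = 11.7.
u_4 = α_4·G − ½·(g_4)² = 5·11.7 − ½·5² = 46.

46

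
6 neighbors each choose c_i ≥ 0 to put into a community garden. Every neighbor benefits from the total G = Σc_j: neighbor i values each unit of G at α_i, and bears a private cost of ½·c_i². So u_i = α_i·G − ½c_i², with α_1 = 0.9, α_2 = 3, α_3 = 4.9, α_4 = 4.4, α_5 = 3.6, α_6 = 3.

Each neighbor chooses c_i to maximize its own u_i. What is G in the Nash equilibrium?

19.8

Neighbor i's FOC: ∂u_i/∂c_i = α_i − c_i = 0, so c_i* = α_i.
NE contributions = (0.9, 3, 4.9, 4.4, 3.6, 3); G = 19.8.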